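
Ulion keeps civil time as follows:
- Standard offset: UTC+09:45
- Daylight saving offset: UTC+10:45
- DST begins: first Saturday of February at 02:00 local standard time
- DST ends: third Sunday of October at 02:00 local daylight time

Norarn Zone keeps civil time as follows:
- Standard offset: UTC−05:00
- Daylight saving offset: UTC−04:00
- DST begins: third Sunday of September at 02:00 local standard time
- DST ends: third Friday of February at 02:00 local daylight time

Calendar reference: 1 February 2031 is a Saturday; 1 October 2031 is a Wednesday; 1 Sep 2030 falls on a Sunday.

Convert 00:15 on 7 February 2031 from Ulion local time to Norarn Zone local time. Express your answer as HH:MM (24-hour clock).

09:30

1 February 2031 is a Saturday, so the first Saturday is February 1.
1 October 2031 is a Wednesday, so the first Sunday is October 5 and the third is October 19.
7 February 2031 lies within the daylight-saving period (1 February – 19 October), so Ulion is on daylight time, UTC+10:45.
00:15 Ulion − 10h45m = 13:30 UTC (rolling into the previous day, 6 February 2031).
1 September 2030 is a Sunday, so the first Sunday is September 1 and the third is September 15.
1 February 2031 is a Saturday, so the first Friday is February 7 and the third is February 21.
At the standard offset (UTC−05:00), 13:30 UTC − 5h = 08:30 Norarn Zone standard time.
The standard-time date in Norarn Zone, 6 February 2031, falls between 15 September 2030 and 21 February 2031, so daylight saving is in effect and Norarn Zone is at UTC−04:00.
13:30 UTC − 4h = 09:30 Norarn Zone.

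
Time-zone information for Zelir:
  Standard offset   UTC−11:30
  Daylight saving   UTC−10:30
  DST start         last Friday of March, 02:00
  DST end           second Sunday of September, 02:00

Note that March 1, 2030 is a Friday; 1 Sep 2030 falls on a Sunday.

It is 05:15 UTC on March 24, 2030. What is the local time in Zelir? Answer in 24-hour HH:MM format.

1 March 2030 is a Friday, so Fridays fall on 1, 8, 15, 22, 29; the last is March 29.
1 September 2030 is a Sunday, so the first Sunday is September 1 and the second is September 8.
At the standard offset (UTC−11:30), 05:15 UTC − 11h30m = 17:45 Zelir standard time (rolling into the previous day, 23 March 2030).
The standard-time date in Zelir, March 23, 2030, does not fall between 29 March and 8 September, so daylight saving is not in effect and Zelir is at UTC−11:30.
05:15 UTC − 11h30m = 17:45 local (rolling into the previous day, 23 March 2030).

17:45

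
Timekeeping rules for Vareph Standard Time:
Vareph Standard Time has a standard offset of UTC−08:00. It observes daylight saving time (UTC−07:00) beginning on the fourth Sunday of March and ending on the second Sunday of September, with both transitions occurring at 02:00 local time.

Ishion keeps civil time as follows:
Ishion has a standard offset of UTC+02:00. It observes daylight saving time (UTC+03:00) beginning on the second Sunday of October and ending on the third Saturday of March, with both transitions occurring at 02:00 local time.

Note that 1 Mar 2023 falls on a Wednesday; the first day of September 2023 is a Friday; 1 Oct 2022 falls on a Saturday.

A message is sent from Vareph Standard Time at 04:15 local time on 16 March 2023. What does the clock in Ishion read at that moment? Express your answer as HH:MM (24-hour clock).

15:15

1 March 2023 is a Wednesday, so the first Sunday is March 5 and the fourth is March 26.
1 September 2023 is a Friday, so the first Sunday is September 3 and the second is September 10.
16 March 2023 is outside the daylight-saving period (26 March – 10 September), so Vareph Standard Time is on standard time, UTC−08:00.
04:15 Vareph Standard Time + 8h = 12:15 UTC.
1 October 2022 is a Saturday, so the first Sunday is October 2 and the second is October 9.
1 March 2023 is a Wednesday, so the first Saturday is March 4 and the third is March 18.
At the standard offset (UTC+02:00), 12:15 UTC + 2h = 14:15 Ishion standard time.
The standard-time date in Ishion, 16 March 2023, lies within the daylight-saving period (9 October 2022 – 18 March 2023), so Ishion is on daylight time, UTC+03:00.
12:15 UTC + 3h = 15:15 Ishion.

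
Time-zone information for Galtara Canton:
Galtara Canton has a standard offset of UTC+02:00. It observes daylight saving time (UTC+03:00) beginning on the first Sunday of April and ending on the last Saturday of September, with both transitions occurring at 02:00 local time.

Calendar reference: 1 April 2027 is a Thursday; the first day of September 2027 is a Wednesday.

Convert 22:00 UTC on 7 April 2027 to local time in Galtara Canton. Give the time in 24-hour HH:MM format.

1 April 2027 is a Thursday, so the first Sunday is April 4.
1 September 2027 is a Wednesday, so Saturdays fall on 4, 11, 18, 25; the last is September 25.
At the standard offset (UTC+02:00), 22:00 UTC + 2h = 00:00 Galtara Canton standard time (rolling into the next day, 8 April 2027).
The standard-time date in Galtara Canton, 8 April 2027, lies within the daylight-saving period (4 April – 25 September), so Galtara Canton is on daylight time, UTC+03:00.
22:00 UTC + 3h = 01:00 local (rolling into the next day, 8 April 2027).

01:00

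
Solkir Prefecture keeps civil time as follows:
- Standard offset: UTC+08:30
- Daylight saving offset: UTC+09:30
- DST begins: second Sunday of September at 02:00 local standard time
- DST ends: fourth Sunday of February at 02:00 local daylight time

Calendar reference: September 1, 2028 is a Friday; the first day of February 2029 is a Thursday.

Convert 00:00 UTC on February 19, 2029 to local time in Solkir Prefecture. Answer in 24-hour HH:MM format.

09:30

1 September 2028 is a Friday, so the first Sunday is September 3 and the second is September 10.
1 February 2029 is a Thursday, so the first Sunday is February 4 and the fourth is February 25.
At the standard offset (UTC+08:30), 00:00 UTC + 8h30m = 08:30 Solkir Prefecture standard time.
The standard-time date in Solkir Prefecture, February 19, 2029, lies within the daylight-saving period (10 September 2028 – 25 February 2029), so Solkir Prefecture is on daylight time, UTC+09:30.
00:00 UTC + 9h30m = 09:30 local.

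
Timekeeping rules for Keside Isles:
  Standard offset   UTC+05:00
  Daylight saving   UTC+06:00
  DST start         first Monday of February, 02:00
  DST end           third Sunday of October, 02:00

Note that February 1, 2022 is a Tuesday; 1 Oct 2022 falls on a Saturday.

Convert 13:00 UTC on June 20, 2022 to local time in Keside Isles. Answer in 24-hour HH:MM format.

19:00

1 February 2022 is a Tuesday, so the first Monday is February 7.
1 October 2022 is a Saturday, so the first Sunday is October 2 and the third is October 16.
At the standard offset (UTC+05:00), 13:00 UTC + 5h = 18:00 Keside Isles standard time.
Daylight saving runs 7 February – 16 October; the standard-time date in Keside Isles, June 20, 2022, is inside that window, so Keside Isles is at UTC+06:00.
13:00 UTC + 6h = 19:00 local.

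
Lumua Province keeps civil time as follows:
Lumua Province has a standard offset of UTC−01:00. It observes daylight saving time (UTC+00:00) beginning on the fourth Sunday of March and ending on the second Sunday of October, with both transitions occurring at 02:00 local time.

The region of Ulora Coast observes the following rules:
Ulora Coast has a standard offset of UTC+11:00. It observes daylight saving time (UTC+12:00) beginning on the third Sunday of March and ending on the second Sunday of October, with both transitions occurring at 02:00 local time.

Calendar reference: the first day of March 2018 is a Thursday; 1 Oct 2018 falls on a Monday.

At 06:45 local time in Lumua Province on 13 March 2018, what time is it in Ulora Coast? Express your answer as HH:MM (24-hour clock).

1 March 2018 is a Thursday, so the first Sunday is March 4 and the fourth is March 25.
1 October 2018 is a Monday, so the first Sunday is October 7 and the second is October 14.
Daylight saving runs 25 March – 14 October; 13 March 2018 is outside that window, so Lumua Province is on standard time at UTC−01:00.
06:45 Lumua Province + 1h = 07:45 UTC.
1 March 2018 is a Thursday, so the first Sunday is March 4 and the third is March 18.
1 October 2018 is a Monday, so the first Sunday is October 7 and the second is October 14.
At the standard offset (UTC+11:00), 07:45 UTC + 11h = 18:45 Ulora Coast standard time.
The standard-time date in Ulora Coast, 13 March 2018, does not fall between 18 March and 14 October, so daylight saving is not in effect and Ulora Coast is at UTC+11:00.
07:45 UTC + 11h = 18:45 Ulora Coast.

18:45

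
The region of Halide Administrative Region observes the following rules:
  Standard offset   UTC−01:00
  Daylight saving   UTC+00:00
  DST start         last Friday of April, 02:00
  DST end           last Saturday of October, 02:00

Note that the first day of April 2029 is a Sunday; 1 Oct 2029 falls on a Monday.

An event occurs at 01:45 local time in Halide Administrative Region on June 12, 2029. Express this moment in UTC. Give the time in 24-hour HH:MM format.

01:45

1 April 2029 is a Sunday, so Fridays fall on 6, 13, 20, 27; the last is April 27.
1 October 2029 is a Monday, so Saturdays fall on 6, 13, 20, 27; the last is October 27.
Daylight saving runs 27 April – 27 October; June 12, 2029 is inside that window, so Halide Administrative Region is at UTC+00:00.
01:45 local − 0h = 01:45 UTC.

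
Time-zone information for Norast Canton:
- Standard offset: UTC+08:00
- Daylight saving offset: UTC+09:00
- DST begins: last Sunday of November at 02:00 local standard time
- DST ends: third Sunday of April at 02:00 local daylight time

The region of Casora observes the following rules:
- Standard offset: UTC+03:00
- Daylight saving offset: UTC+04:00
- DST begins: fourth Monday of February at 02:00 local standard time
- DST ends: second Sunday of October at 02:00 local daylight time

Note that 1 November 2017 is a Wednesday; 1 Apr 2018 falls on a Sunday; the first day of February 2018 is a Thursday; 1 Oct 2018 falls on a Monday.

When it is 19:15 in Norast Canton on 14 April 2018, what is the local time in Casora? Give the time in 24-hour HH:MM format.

1 November 2017 is a Wednesday, so Sundays fall on 5, 12, 19, 26; the last is November 26.
1 April 2018 is a Sunday, so the first Sunday is April 1 and the third is April 15.
14 April 2018 lies within the daylight-saving period (26 November 2017 – 15 April 2018), so Norast Canton is on daylight time, UTC+09:00.
19:15 Norast Canton − 9h = 10:15 UTC.
1 February 2018 is a Thursday, so the first Monday is February 5 and the fourth is February 26.
1 October 2018 is a Monday, so the first Sunday is October 7 and the second is October 14.
At the standard offset (UTC+03:00), 10:15 UTC + 3h = 13:15 Casora standard time.
The standard-time date in Casora, 14 April 2018, lies within the daylight-saving period (26 February – 14 October), so Casora is on daylight time, UTC+04:00.
10:15 UTC + 4h = 14:15 Casora.

14:15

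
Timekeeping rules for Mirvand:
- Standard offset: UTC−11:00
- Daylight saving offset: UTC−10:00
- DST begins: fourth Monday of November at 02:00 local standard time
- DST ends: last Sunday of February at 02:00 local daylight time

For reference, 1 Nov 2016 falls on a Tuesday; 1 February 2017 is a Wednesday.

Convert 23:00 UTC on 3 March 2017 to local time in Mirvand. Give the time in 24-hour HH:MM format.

12:00

1 November 2016 is a Tuesday, so the first Monday is November 7 and the fourth is November 28.
1 February 2017 is a Wednesday, so Sundays fall on 5, 12, 19, 26; the last is February 26.
At the standard offset (UTC−11:00), 23:00 UTC − 11h = 12:00 Mirvand standard time.
Daylight saving runs 28 November 2016 – 26 February 2017; the standard-time date in Mirvand, 3 March 2017, is outside that window, so Mirvand is on standard time at UTC−11:00.
23:00 UTC − 11h = 12:00 local.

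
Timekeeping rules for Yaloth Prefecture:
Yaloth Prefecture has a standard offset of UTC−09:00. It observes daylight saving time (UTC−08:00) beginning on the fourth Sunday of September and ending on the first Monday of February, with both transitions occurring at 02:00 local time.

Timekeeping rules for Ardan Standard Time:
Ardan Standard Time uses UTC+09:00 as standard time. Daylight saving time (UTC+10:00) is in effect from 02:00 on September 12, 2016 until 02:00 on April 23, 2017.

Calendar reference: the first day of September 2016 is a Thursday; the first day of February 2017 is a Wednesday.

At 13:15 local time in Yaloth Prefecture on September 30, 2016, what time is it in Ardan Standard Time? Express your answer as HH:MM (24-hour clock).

07:15

1 September 2016 is a Thursday, so the first Sunday is September 4 and the fourth is September 25.
1 February 2017 is a Wednesday, so the first Monday is February 6.
September 30, 2016 lies within the daylight-saving period (25 September 2016 – 6 February 2017), so Yaloth Prefecture is on daylight time, UTC−08:00.
13:15 Yaloth Prefecture + 8h = 21:15 UTC.
At the standard offset (UTC+09:00), 21:15 UTC + 9h = 06:15 Ardan Standard Time standard time (rolling into the next day, 1 October 2016).
Daylight saving runs 12 September 2016 – 23 April 2017; the standard-time date in Ardan Standard Time, October 1, 2016, is inside that window, so Ardan Standard Time is at UTC+10:00.
21:15 UTC + 10h = 07:15 Ardan Standard Time (rolling into the next day, 1 October 2016).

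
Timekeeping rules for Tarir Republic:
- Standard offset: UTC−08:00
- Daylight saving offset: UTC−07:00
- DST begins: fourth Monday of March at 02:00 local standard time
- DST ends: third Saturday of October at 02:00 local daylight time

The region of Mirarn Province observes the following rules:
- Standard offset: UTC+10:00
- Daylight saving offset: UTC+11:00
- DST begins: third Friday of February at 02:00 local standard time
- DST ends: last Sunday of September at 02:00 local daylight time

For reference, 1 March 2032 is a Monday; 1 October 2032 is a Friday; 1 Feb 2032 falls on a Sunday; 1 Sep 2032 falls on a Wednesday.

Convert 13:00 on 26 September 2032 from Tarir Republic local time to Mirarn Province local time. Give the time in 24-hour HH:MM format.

06:00

1 March 2032 is a Monday, so the first Monday is March 1 and the fourth is March 22.
1 October 2032 is a Friday, so the first Saturday is October 2 and the third is October 16.
26 September 2032 lies within the daylight-saving period (22 March – 16 October), so Tarir Republic is on daylight time, UTC−07:00.
13:00 Tarir Republic + 7h = 20:00 UTC.
1 February 2032 is a Sunday, so the first Friday is February 6 and the third is February 20.
1 September 2032 is a Wednesday, so Sundays fall on 5, 12, 19, 26; the last is September 26.
At the standard offset (UTC+10:00), 20:00 UTC + 10h = 06:00 Mirarn Province standard time (rolling into the next day, 27 September 2032).
Daylight saving runs 20 February – 26 September; the standard-time date in Mirarn Province, 27 September 2032, is outside that window, so Mirarn Province is on standard time at UTC+10:00.
20:00 UTC + 10h = 06:00 Mirarn Province (rolling into the next day, 27 September 2032).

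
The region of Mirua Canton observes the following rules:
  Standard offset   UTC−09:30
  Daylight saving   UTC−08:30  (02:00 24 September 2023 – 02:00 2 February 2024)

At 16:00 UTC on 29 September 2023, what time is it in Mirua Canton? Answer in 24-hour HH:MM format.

07:30

At the standard offset (UTC−09:30), 16:00 UTC − 9h30m = 06:30 Mirua Canton standard time.
Daylight saving runs 24 September 2023 – 2 February 2024; the standard-time date in Mirua Canton, 29 September 2023, is inside that window, so Mirua Canton is at UTC−08:30.
16:00 UTC − 8h30m = 07:30 local.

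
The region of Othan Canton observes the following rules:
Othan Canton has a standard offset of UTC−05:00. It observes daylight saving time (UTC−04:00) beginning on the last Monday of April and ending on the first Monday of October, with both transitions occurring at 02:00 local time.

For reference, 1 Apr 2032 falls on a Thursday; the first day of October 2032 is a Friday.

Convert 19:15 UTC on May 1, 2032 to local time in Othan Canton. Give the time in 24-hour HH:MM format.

15:15

1 April 2032 is a Thursday, so Mondays fall on 5, 12, 19, 26; the last is April 26.
1 October 2032 is a Friday, so the first Monday is October 4.
At the standard offset (UTC−05:00), 19:15 UTC − 5h = 14:15 Othan Canton standard time.
The standard-time date in Othan Canton, May 1, 2032, lies within the daylight-saving period (26 April – 4 October), so Othan Canton is on daylight time, UTC−04:00.
19:15 UTC − 4h = 15:15 local.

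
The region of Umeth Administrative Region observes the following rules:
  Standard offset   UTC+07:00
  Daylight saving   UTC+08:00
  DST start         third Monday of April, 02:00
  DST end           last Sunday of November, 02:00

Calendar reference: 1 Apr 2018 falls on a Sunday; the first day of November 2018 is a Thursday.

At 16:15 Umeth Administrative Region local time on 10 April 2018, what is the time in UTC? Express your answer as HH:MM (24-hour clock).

09:15

1 April 2018 is a Sunday, so the first Monday is April 2 and the third is April 16.
1 November 2018 is a Thursday, so Sundays fall on 4, 11, 18, 25; the last is November 25.
Daylight saving runs 16 April – 25 November; 10 April 2018 is outside that window, so Umeth Administrative Region is on standard time at UTC+07:00.
16:15 local − 7h = 09:15 UTC.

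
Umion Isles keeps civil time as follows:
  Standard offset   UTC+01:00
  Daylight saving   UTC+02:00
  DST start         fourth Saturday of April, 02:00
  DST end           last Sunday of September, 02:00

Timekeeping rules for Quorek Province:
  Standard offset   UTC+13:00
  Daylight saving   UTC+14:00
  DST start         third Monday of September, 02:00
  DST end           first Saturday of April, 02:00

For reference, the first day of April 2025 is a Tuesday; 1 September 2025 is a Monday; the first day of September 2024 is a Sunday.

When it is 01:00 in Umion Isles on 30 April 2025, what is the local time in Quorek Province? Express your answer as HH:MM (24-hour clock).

12:00

1 April 2025 is a Tuesday, so the first Saturday is April 5 and the fourth is April 26.
1 September 2025 is a Monday, so Sundays fall on 7, 14, 21, 28; the last is September 28.
30 April 2025 lies within the daylight-saving period (26 April – 28 September), so Umion Isles is on daylight time, UTC+02:00.
01:00 Umion Isles − 2h = 23:00 UTC (rolling into the previous day, 29 April 2025).
1 September 2024 is a Sunday, so the first Monday is September 2 and the third is September 16.
1 April 2025 is a Tuesday, so the first Saturday is April 5.
At the standard offset (UTC+13:00), 23:00 UTC + 13h = 12:00 Quorek Province standard time (rolling into the next day, 30 April 2025).
The standard-time date in Quorek Province, 30 April 2025, does not fall between 16 September 2024 and 5 April 2025, so daylight saving is not in effect and Quorek Province is at UTC+13:00.
23:00 UTC + 13h = 12:00 Quorek Province (rolling into the next day, 30 April 2025).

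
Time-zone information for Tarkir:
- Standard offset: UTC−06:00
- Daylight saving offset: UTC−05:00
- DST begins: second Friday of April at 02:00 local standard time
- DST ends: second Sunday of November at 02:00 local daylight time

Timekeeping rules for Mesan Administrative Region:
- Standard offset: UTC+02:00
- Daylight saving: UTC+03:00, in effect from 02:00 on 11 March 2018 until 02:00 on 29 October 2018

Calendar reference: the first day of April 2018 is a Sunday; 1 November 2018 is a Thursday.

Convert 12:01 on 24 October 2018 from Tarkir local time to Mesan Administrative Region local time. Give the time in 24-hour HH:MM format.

20:01

1 April 2018 is a Sunday, so the first Friday is April 6 and the second is April 13.
1 November 2018 is a Thursday, so the first Sunday is November 4 and the second is November 11.
24 October 2018 falls between 13 April and 11 November, so daylight saving is in effect and Tarkir is at UTC−05:00.
12:01 Tarkir + 5h = 17:01 UTC.
At the standard offset (UTC+02:00), 17:01 UTC + 2h = 19:01 Mesan Administrative Region standard time.
The standard-time date in Mesan Administrative Region, 24 October 2018, falls between 11 March and 29 October, so daylight saving is in effect and Mesan Administrative Region is at UTC+03:00.
17:01 UTC + 3h = 20:01 Mesan Administrative Region.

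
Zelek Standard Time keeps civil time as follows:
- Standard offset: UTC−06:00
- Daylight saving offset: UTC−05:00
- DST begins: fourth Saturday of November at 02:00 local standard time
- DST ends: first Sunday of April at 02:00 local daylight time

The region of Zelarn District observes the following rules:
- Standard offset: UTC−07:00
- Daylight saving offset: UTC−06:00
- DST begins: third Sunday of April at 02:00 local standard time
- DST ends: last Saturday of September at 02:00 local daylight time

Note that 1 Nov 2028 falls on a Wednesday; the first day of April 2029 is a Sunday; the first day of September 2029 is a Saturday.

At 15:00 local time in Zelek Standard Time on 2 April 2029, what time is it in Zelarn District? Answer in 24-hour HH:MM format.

14:00

1 November 2028 is a Wednesday, so the first Saturday is November 4 and the fourth is November 25.
1 April 2029 is a Sunday, so the first Sunday is April 1.
2 April 2029 is outside the daylight-saving period (25 November 2028 – 1 April 2029), so Zelek Standard Time is on standard time, UTC−06:00.
15:00 Zelek Standard Time + 6h = 21:00 UTC.
1 April 2029 is a Sunday, so the first Sunday is April 1 and the third is April 15.
1 September 2029 is a Saturday, so Saturdays fall on 1, 8, 15, 22, 29; the last is September 29.
At the standard offset (UTC−07:00), 21:00 UTC − 7h = 14:00 Zelarn District standard time.
The standard-time date in Zelarn District, 2 April 2029, is outside the daylight-saving period (15 April – 29 September), so Zelarn District is on standard time, UTC−07:00.
21:00 UTC − 7h = 14:00 Zelarn District.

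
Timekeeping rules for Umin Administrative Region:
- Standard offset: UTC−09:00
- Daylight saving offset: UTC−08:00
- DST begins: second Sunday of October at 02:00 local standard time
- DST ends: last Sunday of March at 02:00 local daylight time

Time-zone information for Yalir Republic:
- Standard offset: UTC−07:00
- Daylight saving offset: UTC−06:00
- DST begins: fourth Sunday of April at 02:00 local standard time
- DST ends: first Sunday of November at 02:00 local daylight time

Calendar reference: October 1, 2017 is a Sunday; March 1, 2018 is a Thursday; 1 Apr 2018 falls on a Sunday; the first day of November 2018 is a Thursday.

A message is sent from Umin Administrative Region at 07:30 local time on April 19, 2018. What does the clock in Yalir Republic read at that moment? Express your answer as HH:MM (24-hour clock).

1 October 2017 is a Sunday, so the first Sunday is October 1 and the second is October 8.
1 March 2018 is a Thursday, so Sundays fall on 4, 11, 18, 25; the last is March 25.
April 19, 2018 is outside the daylight-saving period (8 October 2017 – 25 March 2018), so Umin Administrative Region is on standard time, UTC−09:00.
07:30 Umin Administrative Region + 9h = 16:30 UTC.
1 April 2018 is a Sunday, so the first Sunday is April 1 and the fourth is April 22.
1 November 2018 is a Thursday, so the first Sunday is November 4.
At the standard offset (UTC−07:00), 16:30 UTC − 7h = 09:30 Yalir Republic standard time.
The standard-time date in Yalir Republic, April 19, 2018, is outside the daylight-saving period (22 April – 4 November), so Yalir Republic is on standard time, UTC−07:00.
16:30 UTC − 7h = 09:30 Yalir Republic.

09:30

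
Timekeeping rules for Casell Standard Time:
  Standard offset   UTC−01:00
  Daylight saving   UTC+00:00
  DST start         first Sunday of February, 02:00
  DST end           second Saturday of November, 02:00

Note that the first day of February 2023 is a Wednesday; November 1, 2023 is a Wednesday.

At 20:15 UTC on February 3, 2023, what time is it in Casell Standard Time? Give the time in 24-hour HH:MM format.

1 February 2023 is a Wednesday, so the first Sunday is February 5.
1 November 2023 is a Wednesday, so the first Saturday is November 4 and the second is November 11.
At the standard offset (UTC−01:00), 20:15 UTC − 1h = 19:15 Casell Standard Time standard time.
The standard-time date in Casell Standard Time, February 3, 2023, does not fall between 5 February and 11 November, so daylight saving is not in effect and Casell Standard Time is at UTC−01:00.
20:15 UTC − 1h = 19:15 local.

19:15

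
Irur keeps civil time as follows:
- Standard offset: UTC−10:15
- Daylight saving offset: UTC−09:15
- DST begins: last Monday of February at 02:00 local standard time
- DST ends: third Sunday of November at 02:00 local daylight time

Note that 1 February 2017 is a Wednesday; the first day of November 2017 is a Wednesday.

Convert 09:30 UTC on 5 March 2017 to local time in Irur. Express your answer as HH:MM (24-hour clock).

1 February 2017 is a Wednesday, so Mondays fall on 6, 13, 20, 27; the last is February 27.
1 November 2017 is a Wednesday, so the first Sunday is November 5 and the third is November 19.
At the standard offset (UTC−10:15), 09:30 UTC − 10h15m = 23:15 Irur standard time (rolling into the previous day, 4 March 2017).
The standard-time date in Irur, 4 March 2017, lies within the daylight-saving period (27 February – 19 November), so Irur is on daylight time, UTC−09:15.
09:30 UTC − 9h15m = 00:15 local.

00:15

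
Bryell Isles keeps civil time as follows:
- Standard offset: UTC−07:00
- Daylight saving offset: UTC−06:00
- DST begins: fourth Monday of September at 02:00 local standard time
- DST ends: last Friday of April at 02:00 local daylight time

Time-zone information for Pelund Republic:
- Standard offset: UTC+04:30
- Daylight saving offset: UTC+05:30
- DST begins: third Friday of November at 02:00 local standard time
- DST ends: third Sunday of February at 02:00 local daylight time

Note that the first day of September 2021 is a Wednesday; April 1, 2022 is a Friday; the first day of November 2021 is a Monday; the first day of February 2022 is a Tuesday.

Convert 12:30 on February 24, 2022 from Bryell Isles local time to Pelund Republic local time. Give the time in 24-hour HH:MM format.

1 September 2021 is a Wednesday, so the first Monday is September 6 and the fourth is September 27.
1 April 2022 is a Friday, so Fridays fall on 1, 8, 15, 22, 29; the last is April 29.
Daylight saving runs 27 September 2021 – 29 April 2022; February 24, 2022 is inside that window, so Bryell Isles is at UTC−06:00.
12:30 Bryell Isles + 6h = 18:30 UTC.
1 November 2021 is a Monday, so the first Friday is November 5 and the third is November 19.
1 February 2022 is a Tuesday, so the first Sunday is February 6 and the third is February 20.
At the standard offset (UTC+04:30), 18:30 UTC + 4h30m = 23:00 Pelund Republic standard time.
The standard-time date in Pelund Republic, February 24, 2022, is outside the daylight-saving period (19 November 2021 – 20 February 2022), so Pelund Republic is on standard time, UTC+04:30.
18:30 UTC + 4h30m = 23:00 Pelund Republic.

23:00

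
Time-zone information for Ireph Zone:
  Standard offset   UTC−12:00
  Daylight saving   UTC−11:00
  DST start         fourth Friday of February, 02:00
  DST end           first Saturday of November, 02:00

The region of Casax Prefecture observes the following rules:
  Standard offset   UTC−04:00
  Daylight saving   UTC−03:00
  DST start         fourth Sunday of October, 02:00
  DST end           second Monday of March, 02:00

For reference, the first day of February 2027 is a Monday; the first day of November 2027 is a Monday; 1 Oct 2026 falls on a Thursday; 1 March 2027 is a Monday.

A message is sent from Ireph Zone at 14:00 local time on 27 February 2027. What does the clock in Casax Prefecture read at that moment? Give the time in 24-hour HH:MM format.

1 February 2027 is a Monday, so the first Friday is February 5 and the fourth is February 26.
1 November 2027 is a Monday, so the first Saturday is November 6.
27 February 2027 lies within the daylight-saving period (26 February – 6 November), so Ireph Zone is on daylight time, UTC−11:00.
14:00 Ireph Zone + 11h = 01:00 UTC (rolling into the next day, 28 February 2027).
1 October 2026 is a Thursday, so the first Sunday is October 4 and the fourth is October 25.
1 March 2027 is a Monday, so the first Monday is March 1 and the second is March 8.
At the standard offset (UTC−04:00), 01:00 UTC − 4h = 21:00 Casax Prefecture standard time (rolling into the previous day, 27 February 2027).
Daylight saving runs 25 October 2026 – 8 March 2027; the standard-time date in Casax Prefecture, 27 February 2027, is inside that window, so Casax Prefecture is at UTC−03:00.
01:00 UTC − 3h = 22:00 Casax Prefecture (rolling into the previous day, 27 February 2027).

22:00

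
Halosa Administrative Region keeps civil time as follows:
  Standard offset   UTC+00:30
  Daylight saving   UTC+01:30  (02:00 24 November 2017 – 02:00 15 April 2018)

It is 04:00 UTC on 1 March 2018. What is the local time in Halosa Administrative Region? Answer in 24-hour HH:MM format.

05:30

At the standard offset (UTC+00:30), 04:00 UTC + 0h30m = 04:30 Halosa Administrative Region standard time.
The standard-time date in Halosa Administrative Region, 1 March 2018, lies within the daylight-saving period (24 November 2017 – 15 April 2018), so Halosa Administrative Region is on daylight time, UTC+01:30.
04:00 UTC + 1h30m = 05:30 local.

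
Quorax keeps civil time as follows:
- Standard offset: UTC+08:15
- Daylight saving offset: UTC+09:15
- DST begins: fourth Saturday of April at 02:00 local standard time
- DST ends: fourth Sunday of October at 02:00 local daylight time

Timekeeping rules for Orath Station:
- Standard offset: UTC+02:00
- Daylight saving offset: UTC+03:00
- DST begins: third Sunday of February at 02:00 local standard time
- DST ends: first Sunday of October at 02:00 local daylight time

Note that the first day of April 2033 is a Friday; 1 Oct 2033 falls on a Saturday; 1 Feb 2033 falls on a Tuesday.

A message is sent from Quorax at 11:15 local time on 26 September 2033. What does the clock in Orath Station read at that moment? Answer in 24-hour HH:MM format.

1 April 2033 is a Friday, so the first Saturday is April 2 and the fourth is April 23.
1 October 2033 is a Saturday, so the first Sunday is October 2 and the fourth is October 23.
Daylight saving runs 23 April – 23 October; 26 September 2033 is inside that window, so Quorax is at UTC+09:15.
11:15 Quorax − 9h15m = 02:00 UTC.
1 February 2033 is a Tuesday, so the first Sunday is February 6 and the third is February 20.
1 October 2033 is a Saturday, so the first Sunday is October 2.
At the standard offset (UTC+02:00), 02:00 UTC + 2h = 04:00 Orath Station standard time.
The standard-time date in Orath Station, 26 September 2033, falls between 20 February and 2 October, so daylight saving is in effect and Orath Station is at UTC+03:00.
02:00 UTC + 3h = 05:00 Orath Station.

05:00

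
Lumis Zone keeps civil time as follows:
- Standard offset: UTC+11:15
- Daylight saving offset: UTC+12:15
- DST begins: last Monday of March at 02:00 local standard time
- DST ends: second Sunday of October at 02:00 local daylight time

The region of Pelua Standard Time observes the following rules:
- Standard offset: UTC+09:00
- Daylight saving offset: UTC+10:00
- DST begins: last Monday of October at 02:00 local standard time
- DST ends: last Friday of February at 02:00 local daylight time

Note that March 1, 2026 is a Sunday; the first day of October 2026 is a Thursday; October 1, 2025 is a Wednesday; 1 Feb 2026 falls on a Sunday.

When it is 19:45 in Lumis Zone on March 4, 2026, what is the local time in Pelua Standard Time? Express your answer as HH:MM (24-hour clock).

17:30

1 March 2026 is a Sunday, so Mondays fall on 2, 9, 16, 23, 30; the last is March 30.
1 October 2026 is a Thursday, so the first Sunday is October 4 and the second is October 11.
Daylight saving runs 30 March – 11 October; March 4, 2026 is outside that window, so Lumis Zone is on standard time at UTC+11:15.
19:45 Lumis Zone − 11h15m = 08:30 UTC.
1 October 2025 is a Wednesday, so Mondays fall on 6, 13, 20, 27; the last is October 27.
1 February 2026 is a Sunday, so Fridays fall on 6, 13, 20, 27; the last is February 27.
At the standard offset (UTC+09:00), 08:30 UTC + 9h = 17:30 Pelua Standard Time standard time.
The standard-time date in Pelua Standard Time, March 4, 2026, is outside the daylight-saving period (27 October 2025 – 27 February 2026), so Pelua Standard Time is on standard time, UTC+09:00.
08:30 UTC + 9h = 17:30 Pelua Standard Time.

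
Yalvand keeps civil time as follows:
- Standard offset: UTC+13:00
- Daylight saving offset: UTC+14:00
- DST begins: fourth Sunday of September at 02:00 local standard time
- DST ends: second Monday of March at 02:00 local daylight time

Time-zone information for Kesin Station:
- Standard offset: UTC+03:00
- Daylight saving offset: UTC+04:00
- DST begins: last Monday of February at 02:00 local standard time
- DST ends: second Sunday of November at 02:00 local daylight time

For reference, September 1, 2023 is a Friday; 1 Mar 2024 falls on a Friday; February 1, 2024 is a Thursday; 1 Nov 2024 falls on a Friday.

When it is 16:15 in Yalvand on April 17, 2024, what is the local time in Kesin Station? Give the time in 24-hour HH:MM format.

1 September 2023 is a Friday, so the first Sunday is September 3 and the fourth is September 24.
1 March 2024 is a Friday, so the first Monday is March 4 and the second is March 11.
April 17, 2024 does not fall between 24 September 2023 and 11 March 2024, so daylight saving is not in effect and Yalvand is at UTC+13:00.
16:15 Yalvand − 13h = 03:15 UTC.
1 February 2024 is a Thursday, so Mondays fall on 5, 12, 19, 26; the last is February 26.
1 November 2024 is a Friday, so the first Sunday is November 3 and the second is November 10.
At the standard offset (UTC+03:00), 03:15 UTC + 3h = 06:15 Kesin Station standard time.
Daylight saving runs 26 February – 10 November; the standard-time date in Kesin Station, April 17, 2024, is inside that window, so Kesin Station is at UTC+04:00.
03:15 UTC + 4h = 07:15 Kesin Station.

07:15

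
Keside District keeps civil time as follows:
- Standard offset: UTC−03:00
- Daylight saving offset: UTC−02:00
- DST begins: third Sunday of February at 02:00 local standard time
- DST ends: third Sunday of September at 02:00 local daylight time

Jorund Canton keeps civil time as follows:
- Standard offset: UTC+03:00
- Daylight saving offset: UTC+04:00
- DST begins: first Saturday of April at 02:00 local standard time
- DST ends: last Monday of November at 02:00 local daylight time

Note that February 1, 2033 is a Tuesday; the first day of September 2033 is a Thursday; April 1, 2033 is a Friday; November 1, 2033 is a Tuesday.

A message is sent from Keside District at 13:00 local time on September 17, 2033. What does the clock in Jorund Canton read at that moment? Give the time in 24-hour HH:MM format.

1 February 2033 is a Tuesday, so the first Sunday is February 6 and the third is February 20.
1 September 2033 is a Thursday, so the first Sunday is September 4 and the third is September 18.
September 17, 2033 falls between 20 February and 18 September, so daylight saving is in effect and Keside District is at UTC−02:00.
13:00 Keside District + 2h = 15:00 UTC.
1 April 2033 is a Friday, so the first Saturday is April 2.
1 November 2033 is a Tuesday, so Mondays fall on 7, 14, 21, 28; the last is November 28.
At the standard offset (UTC+03:00), 15:00 UTC + 3h = 18:00 Jorund Canton standard time.
The standard-time date in Jorund Canton, September 17, 2033, falls between 2 April and 28 November, so daylight saving is in effect and Jorund Canton is at UTC+04:00.
15:00 UTC + 4h = 19:00 Jorund Canton.

19:00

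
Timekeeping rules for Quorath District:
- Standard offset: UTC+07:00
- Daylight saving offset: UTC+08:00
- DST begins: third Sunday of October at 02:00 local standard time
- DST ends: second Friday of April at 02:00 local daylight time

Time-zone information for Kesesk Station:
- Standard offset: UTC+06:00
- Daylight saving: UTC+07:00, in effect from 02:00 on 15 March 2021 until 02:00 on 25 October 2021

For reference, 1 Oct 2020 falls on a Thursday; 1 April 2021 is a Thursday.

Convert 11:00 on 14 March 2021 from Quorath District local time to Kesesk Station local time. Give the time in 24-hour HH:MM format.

1 October 2020 is a Thursday, so the first Sunday is October 4 and the third is October 18.
1 April 2021 is a Thursday, so the first Friday is April 2 and the second is April 9.
14 March 2021 falls between 18 October 2020 and 9 April 2021, so daylight saving is in effect and Quorath District is at UTC+08:00.
11:00 Quorath District − 8h = 03:00 UTC.
At the standard offset (UTC+06:00), 03:00 UTC + 6h = 09:00 Kesesk Station standard time.
The standard-time date in Kesesk Station, 14 March 2021, is outside the daylight-saving period (15 March – 25 October), so Kesesk Station is on standard time, UTC+06:00.
03:00 UTC + 6h = 09:00 Kesesk Station.

09:00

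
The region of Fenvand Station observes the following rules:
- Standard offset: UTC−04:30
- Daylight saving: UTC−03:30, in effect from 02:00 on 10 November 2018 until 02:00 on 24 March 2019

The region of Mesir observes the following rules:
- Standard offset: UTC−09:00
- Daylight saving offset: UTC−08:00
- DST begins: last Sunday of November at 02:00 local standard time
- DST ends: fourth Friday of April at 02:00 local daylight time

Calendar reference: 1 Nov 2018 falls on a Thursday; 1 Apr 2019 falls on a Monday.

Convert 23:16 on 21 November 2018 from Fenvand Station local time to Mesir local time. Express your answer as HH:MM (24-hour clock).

Daylight saving runs 10 November 2018 – 24 March 2019; 21 November 2018 is inside that window, so Fenvand Station is at UTC−03:30.
23:16 Fenvand Station + 3h30m = 02:46 UTC (rolling into the next day, 22 November 2018).
1 November 2018 is a Thursday, so Sundays fall on 4, 11, 18, 25; the last is November 25.
1 April 2019 is a Monday, so the first Friday is April 5 and the fourth is April 26.
At the standard offset (UTC−09:00), 02:46 UTC − 9h = 17:46 Mesir standard time (rolling into the previous day, 21 November 2018).
The standard-time date in Mesir, 21 November 2018, does not fall between 25 November 2018 and 26 April 2019, so daylight saving is not in effect and Mesir is at UTC−09:00.
02:46 UTC − 9h = 17:46 Mesir (rolling into the previous day, 21 November 2018).

17:46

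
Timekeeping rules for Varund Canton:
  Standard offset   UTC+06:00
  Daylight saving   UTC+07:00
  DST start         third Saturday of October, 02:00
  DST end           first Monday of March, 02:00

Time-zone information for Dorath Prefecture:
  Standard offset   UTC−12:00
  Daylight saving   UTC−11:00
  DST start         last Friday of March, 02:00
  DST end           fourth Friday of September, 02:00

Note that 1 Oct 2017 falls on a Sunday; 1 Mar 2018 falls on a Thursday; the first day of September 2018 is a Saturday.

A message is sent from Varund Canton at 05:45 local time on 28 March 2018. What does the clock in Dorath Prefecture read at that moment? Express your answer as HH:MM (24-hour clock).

1 October 2017 is a Sunday, so the first Saturday is October 7 and the third is October 21.
1 March 2018 is a Thursday, so the first Monday is March 5.
28 March 2018 does not fall between 21 October 2017 and 5 March 2018, so daylight saving is not in effect and Varund Canton is at UTC+06:00.
05:45 Varund Canton − 6h = 23:45 UTC (rolling into the previous day, 27 March 2018).
1 March 2018 is a Thursday, so Fridays fall on 2, 9, 16, 23, 30; the last is March 30.
1 September 2018 is a Saturday, so the first Friday is September 7 and the fourth is September 28.
At the standard offset (UTC−12:00), 23:45 UTC − 12h = 11:45 Dorath Prefecture standard time.
The standard-time date in Dorath Prefecture, 27 March 2018, is outside the daylight-saving period (30 March – 28 September), so Dorath Prefecture is on standard time, UTC−12:00.
23:45 UTC − 12h = 11:45 Dorath Prefecture.

11:45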